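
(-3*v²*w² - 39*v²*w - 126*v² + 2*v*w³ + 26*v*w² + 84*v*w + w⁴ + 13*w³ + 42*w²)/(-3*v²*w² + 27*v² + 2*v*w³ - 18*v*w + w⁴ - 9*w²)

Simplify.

(w² + 13*w + 42)/(w² - 9)

Factor: -3*v²*w² - 39*v²*w - 126*v² + 2*v*w³ + 26*v*w² + 84*v*w + w⁴ + 13*w³ + 42*w² = (3*v + w)·(w + 6)·(w + 7)·(-v + w);  -3*v²*w² + 27*v² + 2*v*w³ - 18*v*w + w⁴ - 9*w² = (3*v + w)·(w - 3)·(-v + w)·(w + 3)
Cancel the common factors (3*v + w), (-v + w).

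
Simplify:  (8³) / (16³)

8³ = 2^9; 16³ = 2^12
Combine exponents: 2^(-3)

2^(-3)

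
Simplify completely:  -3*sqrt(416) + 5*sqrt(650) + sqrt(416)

17*sqrt(26)

3*sqrt(416) = 12*sqrt(26); 5*sqrt(650) = 25*sqrt(26); sqrt(416) = 4*sqrt(26)
Combine: (-12 + 25 + 4)·sqrt(26) = 17*sqrt(26)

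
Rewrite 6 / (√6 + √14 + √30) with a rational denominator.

Group as (√6 + √30) + √14; multiply by (√6 + √30) - √14, then rationalise the remaining surd.

(-18*√70 - 15*√30 + 33*√14 + 57*√6)/59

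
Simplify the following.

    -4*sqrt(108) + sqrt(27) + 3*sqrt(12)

-15*sqrt(3)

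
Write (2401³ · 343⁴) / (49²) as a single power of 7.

2401³ = 7^12; 343⁴ = 7^12; 49² = 7^4
Combine exponents: 7^20

7^20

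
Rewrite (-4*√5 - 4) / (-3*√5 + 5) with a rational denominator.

(8*√5 + 20)/5

Multiply numerator and denominator by 5 + 3*√5.
Denominator becomes -20; numerator becomes -80 - 32*√5.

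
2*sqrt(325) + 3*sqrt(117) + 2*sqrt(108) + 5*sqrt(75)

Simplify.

37*sqrt(3) + 19*sqrt(13)

2*sqrt(325) = 10*sqrt(13); 3*sqrt(117) = 9*sqrt(13); 2*sqrt(108) = 12*sqrt(3); 5*sqrt(75) = 25*sqrt(3)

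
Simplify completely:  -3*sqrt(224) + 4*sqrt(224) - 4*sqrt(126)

-8*sqrt(14)

3*sqrt(224) = 12*sqrt(14); 4*sqrt(224) = 16*sqrt(14); 4*sqrt(126) = 12*sqrt(14)
Combine: (-12 + 16 - 12)·sqrt(14) = -8*sqrt(14)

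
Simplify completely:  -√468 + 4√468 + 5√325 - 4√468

19*√13

√468 = 6*√13; 4√468 = 24*√13; 5√325 = 25*√13; 4√468 = 24*√13
Combine: (-6 + 24 + 25 - 24)·√13 = 19*√13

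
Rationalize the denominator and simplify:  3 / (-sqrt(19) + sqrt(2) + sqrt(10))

(21*sqrt(19) + 33*sqrt(10) + 81*sqrt(2) + 12*sqrt(95))/31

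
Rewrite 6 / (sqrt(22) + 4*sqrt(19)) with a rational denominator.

(-sqrt(22) + 4*sqrt(19))/47

Multiply numerator and denominator by -4*sqrt(19) + sqrt(22).
Denominator becomes -282; numerator becomes -24*sqrt(19) + 6*sqrt(22).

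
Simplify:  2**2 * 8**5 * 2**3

2**2 = 2**2; 8**5 = 2**15; 2**3 = 2**3
Combine exponents: 2**20

2**20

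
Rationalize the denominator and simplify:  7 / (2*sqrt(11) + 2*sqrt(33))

Multiply numerator and denominator by -2*sqrt(11) + 2*sqrt(33).
Denominator becomes 88; numerator becomes -14*sqrt(11) + 14*sqrt(33).

(-7*sqrt(11) + 7*sqrt(33))/44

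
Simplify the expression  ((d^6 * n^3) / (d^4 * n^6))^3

Inside the bracket: d^2 * (n^-3)
Raise to the power 3: d^6 * (n^-9)

d^6/n^9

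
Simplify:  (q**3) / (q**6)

q**(-3)

Quotient: (q**-3)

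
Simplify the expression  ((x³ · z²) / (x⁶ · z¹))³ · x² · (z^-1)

z²/x⁷

Inside the bracket: (x^-3) · z¹
Raise to the power 3: (x^-9) · z³
Multiply by x² · (z^-1): add exponents.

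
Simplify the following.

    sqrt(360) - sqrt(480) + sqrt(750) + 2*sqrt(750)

6*sqrt(10) + 11*sqrt(30)

sqrt(360) = 6*sqrt(10); sqrt(480) = 4*sqrt(30); sqrt(750) = 5*sqrt(30); 2*sqrt(750) = 10*sqrt(30)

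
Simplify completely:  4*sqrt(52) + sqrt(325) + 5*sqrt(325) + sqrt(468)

44*sqrt(13)

4*sqrt(52) = 8*sqrt(13); sqrt(325) = 5*sqrt(13); 5*sqrt(325) = 25*sqrt(13); sqrt(468) = 6*sqrt(13)
Combine: (8 + 5 + 25 + 6)·sqrt(13) = 44*sqrt(13)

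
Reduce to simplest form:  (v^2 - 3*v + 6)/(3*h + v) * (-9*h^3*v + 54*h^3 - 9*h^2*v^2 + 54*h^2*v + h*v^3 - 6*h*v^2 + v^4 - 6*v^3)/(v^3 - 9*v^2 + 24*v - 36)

-3*h^2 - 2*h*v + v^2

Factor: -9*h^3*v + 54*h^3 - 9*h^2*v^2 + 54*h^2*v + h*v^3 - 6*h*v^2 + v^4 - 6*v^3 = (3*h + v)*(v - 6)*(h + v)*(-3*h + v);  v^3 - 9*v^2 + 24*v - 36 = (v^2 - 3*v + 6)*(v - 6)
Cancel the common factors (v^2 - 3*v + 6), (v - 6), (3*h + v).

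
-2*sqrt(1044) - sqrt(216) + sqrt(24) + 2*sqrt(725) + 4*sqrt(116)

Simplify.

-4*sqrt(6) + 6*sqrt(29)

2*sqrt(1044) = 12*sqrt(29); sqrt(216) = 6*sqrt(6); sqrt(24) = 2*sqrt(6); 2*sqrt(725) = 10*sqrt(29); 4*sqrt(116) = 8*sqrt(29)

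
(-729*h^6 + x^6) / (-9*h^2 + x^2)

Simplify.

81*h^4 + 9*h^2*x^2 + x^4

Difference of sixth powers: factor out (-9*h^2 + x^2).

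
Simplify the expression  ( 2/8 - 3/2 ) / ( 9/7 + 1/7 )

-7/8

Numerator: 2/8 - 3/2 = -5/4
Denominator: 9/7 + 1/7 = 10/7
Divide: (-5/4) · (7/10) = -7/8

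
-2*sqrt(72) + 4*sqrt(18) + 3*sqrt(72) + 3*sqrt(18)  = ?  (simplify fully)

27*sqrt(2)

2*sqrt(72) = 12*sqrt(2); 4*sqrt(18) = 12*sqrt(2); 3*sqrt(72) = 18*sqrt(2); 3*sqrt(18) = 9*sqrt(2)
Combine: (-12 + 12 + 18 + 9)·sqrt(2) = 27*sqrt(2)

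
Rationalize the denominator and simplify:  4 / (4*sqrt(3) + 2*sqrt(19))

(-4*sqrt(3) + 2*sqrt(19))/7

Multiply numerator and denominator by -2*sqrt(19) + 4*sqrt(3).
Denominator becomes -28; numerator becomes -8*sqrt(19) + 16*sqrt(3).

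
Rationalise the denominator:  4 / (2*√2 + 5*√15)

(-8*√2 + 20*√15)/367

Multiply numerator and denominator by -5*√15 + 2*√2.
Denominator becomes -367; numerator becomes -20*√15 + 8*√2.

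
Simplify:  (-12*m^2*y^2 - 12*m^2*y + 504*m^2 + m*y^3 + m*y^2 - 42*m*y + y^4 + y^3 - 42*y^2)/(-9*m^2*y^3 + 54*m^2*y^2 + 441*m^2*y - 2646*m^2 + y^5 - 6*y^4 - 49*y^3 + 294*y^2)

(4*m + y)/(3*m*y - 21*m + y^2 - 7*y)

Factor: -12*m^2*y^2 - 12*m^2*y + 504*m^2 + m*y^3 + m*y^2 - 42*m*y + y^4 + y^3 - 42*y^2 = (y + 7)*(-3*m + y)*(4*m + y)*(y - 6);  -9*m^2*y^3 + 54*m^2*y^2 + 441*m^2*y - 2646*m^2 + y^5 - 6*y^4 - 49*y^3 + 294*y^2 = (y + 7)*(3*m + y)*(y - 6)*(y - 7)*(-3*m + y)
Cancel the common factors (y - 6), (-3*m + y), (y + 7).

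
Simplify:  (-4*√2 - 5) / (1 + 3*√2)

Multiply numerator and denominator by -3*√2 + 1.
Denominator becomes -17; numerator becomes 11*√2 + 19.

(-19 - 11*√2)/17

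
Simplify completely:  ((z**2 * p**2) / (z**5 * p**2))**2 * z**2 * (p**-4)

1/(p**4*z**4)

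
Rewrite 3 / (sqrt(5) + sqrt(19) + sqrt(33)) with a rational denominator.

(-6*sqrt(3135) - 27*sqrt(33) + 57*sqrt(19) + 141*sqrt(5))/299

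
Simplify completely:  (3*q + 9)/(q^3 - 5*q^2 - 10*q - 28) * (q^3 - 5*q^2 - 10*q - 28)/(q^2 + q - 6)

Factor: 3*q + 9 = 3*(q + 3);  q^3 - 5*q^2 - 10*q - 28 = (q^2 + 2*q + 4)*(q - 7);  q^3 - 5*q^2 - 10*q - 28 = (q - 7)*(q^2 + 2*q + 4);  q^2 + q - 6 = (q + 3)*(q - 2)
Cancel the common factors (q^2 + 2*q + 4), (q + 3), (q - 7).

3/(q - 2)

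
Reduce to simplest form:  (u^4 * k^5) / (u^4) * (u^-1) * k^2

k^7/u

Quotient: k^5
Multiply by (u^-1) * k^2: add exponents.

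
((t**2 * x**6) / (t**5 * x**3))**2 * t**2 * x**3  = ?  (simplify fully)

x**9/t**4

Inside the bracket: (t**-3) * x**3
Raise to the power 2: (t**-6) * x**6
Multiply by t**2 * x**3: add exponents.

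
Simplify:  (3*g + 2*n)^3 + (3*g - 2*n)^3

Binomially expand both and collect terms in (3*g), (2*n).

54*g^3 + 72*g*n^2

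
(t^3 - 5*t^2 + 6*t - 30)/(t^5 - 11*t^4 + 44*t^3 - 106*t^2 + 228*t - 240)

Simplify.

Factor: t^3 - 5*t^2 + 6*t - 30 = (t - 5)*(t^2 + 6);  t^5 - 11*t^4 + 44*t^3 - 106*t^2 + 228*t - 240 = (t - 2)*(t - 4)*(t^2 + 6)*(t - 5)
Cancel the common factors (t^2 + 6), (t - 5).

1/(t^2 - 6*t + 8)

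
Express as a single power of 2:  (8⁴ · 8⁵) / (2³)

2^24

8⁴ = 2^12; 8⁵ = 2^15; 2³ = 2^3
Combine exponents: 2^24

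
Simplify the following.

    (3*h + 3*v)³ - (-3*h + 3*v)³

54*h*(h² + 3*v²)

Only the odd-power cross terms survive.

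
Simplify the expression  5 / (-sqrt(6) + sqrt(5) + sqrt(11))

Group as (sqrt(5) + sqrt(11)) - sqrt(6); multiply by (sqrt(5) + sqrt(11)) + sqrt(6), then rationalise the remaining surd.

(-5*sqrt(6) + 6*sqrt(5) + sqrt(330))/12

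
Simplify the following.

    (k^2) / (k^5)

k^(-3)

Quotient: (k^-3)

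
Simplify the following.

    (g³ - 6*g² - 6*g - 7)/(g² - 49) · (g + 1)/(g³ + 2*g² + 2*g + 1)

Factor: g³ - 6*g² - 6*g - 7 = (g² + g + 1)·(g - 7);  g² - 49 = (g - 7)·(g + 7);  g³ + 2*g² + 2*g + 1 = (g + 1)·(g² + g + 1)
Cancel the common factors (g² + g + 1), (g + 1), (g - 7).

1/(g + 7)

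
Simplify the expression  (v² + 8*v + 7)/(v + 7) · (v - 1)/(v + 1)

v - 1

Factor: v² + 8*v + 7 = (v + 7)·(v + 1)
Cancel the common factors (v + 7), (v + 1).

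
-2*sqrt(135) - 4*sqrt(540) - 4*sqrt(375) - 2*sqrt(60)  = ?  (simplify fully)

-54*sqrt(15)

2*sqrt(135) = 6*sqrt(15); 4*sqrt(540) = 24*sqrt(15); 4*sqrt(375) = 20*sqrt(15); 2*sqrt(60) = 4*sqrt(15)
Combine: (-6 - 24 - 20 - 4)·sqrt(15) = -54*sqrt(15)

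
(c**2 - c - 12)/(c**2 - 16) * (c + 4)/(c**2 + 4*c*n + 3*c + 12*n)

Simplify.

1/(c + 4*n)

Factor: c**2 - c - 12 = (c + 3)*(c - 4);  c**2 - 16 = (c - 4)*(c + 4);  c**2 + 4*c*n + 3*c + 12*n = (c + 4*n)*(c + 3)
Cancel the common factors (c + 4), (c - 4), (c + 3).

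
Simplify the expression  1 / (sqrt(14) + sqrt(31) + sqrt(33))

(-sqrt(14322) + 6*sqrt(33) + 8*sqrt(31) + 25*sqrt(14))/796

Group as (sqrt(14) + sqrt(31)) + sqrt(33); multiply by (sqrt(14) + sqrt(31)) - sqrt(33), then rationalise the remaining surd.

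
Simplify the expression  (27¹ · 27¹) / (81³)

3^(-6)

27¹ = 3^3; 27¹ = 3^3; 81³ = 3^12
Combine exponents: 3^(-6)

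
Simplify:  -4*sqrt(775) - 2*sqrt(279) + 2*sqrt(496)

4*sqrt(775) = 20*sqrt(31); 2*sqrt(279) = 6*sqrt(31); 2*sqrt(496) = 8*sqrt(31)
Combine: (-20 - 6 + 8)·sqrt(31) = -18*sqrt(31)

-18*sqrt(31)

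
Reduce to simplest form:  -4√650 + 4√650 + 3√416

12*√26

4√650 = 20*√26; 4√650 = 20*√26; 3√416 = 12*√26
Combine: (-20 + 20 + 12)·√26 = 12*√26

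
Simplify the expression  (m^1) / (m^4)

m^(-3)

Quotient: (m^-3)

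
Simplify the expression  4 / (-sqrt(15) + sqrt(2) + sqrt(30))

(-172*sqrt(2) - 240 + 68*sqrt(15) + 52*sqrt(30))/49

Group as (sqrt(2) + sqrt(30)) - sqrt(15); multiply by (sqrt(2) + sqrt(30)) + sqrt(15), then rationalise the remaining surd.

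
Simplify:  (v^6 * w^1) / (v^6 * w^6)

w^(-5)

Quotient: (w^-5)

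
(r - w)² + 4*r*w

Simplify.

(r + w)²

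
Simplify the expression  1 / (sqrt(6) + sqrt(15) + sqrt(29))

(-3*sqrt(290) - 4*sqrt(29) + 10*sqrt(15) + 19*sqrt(6))/148

Group as (sqrt(6) + sqrt(29)) + sqrt(15); multiply by (sqrt(6) + sqrt(29)) - sqrt(15), then rationalise the remaining surd.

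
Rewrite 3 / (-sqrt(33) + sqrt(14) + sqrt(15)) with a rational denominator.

(6*sqrt(33) + 48*sqrt(15) + 51*sqrt(14) + 9*sqrt(770))/412

Group as (sqrt(14) + sqrt(15)) - sqrt(33); multiply by (sqrt(14) + sqrt(15)) + sqrt(33), then rationalise the remaining surd.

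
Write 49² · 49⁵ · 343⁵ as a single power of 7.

7^29

49² = 7^4; 49⁵ = 7^10; 343⁵ = 7^15
Combine exponents: 7^29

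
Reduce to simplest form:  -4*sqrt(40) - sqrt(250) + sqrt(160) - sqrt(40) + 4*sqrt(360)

4*sqrt(40) = 8*sqrt(10); sqrt(250) = 5*sqrt(10); sqrt(160) = 4*sqrt(10); sqrt(40) = 2*sqrt(10); 4*sqrt(360) = 24*sqrt(10)
Combine: (-8 - 5 + 4 - 2 + 24)·sqrt(10) = 13*sqrt(10)

13*sqrt(10)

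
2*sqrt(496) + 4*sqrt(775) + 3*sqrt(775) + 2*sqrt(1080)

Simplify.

12*sqrt(30) + 43*sqrt(31)

2*sqrt(496) = 8*sqrt(31); 4*sqrt(775) = 20*sqrt(31); 3*sqrt(775) = 15*sqrt(31); 2*sqrt(1080) = 12*sqrt(30)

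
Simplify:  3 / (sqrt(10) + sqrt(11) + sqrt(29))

(-3*sqrt(3190) - 12*sqrt(29) + 42*sqrt(11) + 45*sqrt(10))/188

Group as (sqrt(10) + sqrt(29)) + sqrt(11); multiply by (sqrt(10) + sqrt(29)) - sqrt(11), then rationalise the remaining surd.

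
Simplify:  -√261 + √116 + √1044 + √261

√261 = 3*√29; √116 = 2*√29; √1044 = 6*√29; √261 = 3*√29
Combine: (-3 + 2 + 6 + 3)·√29 = 8*√29

8*√29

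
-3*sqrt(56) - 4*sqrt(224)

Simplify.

-22*sqrt(14)

3*sqrt(56) = 6*sqrt(14); 4*sqrt(224) = 16*sqrt(14)
Combine: (-6 - 16)·sqrt(14) = -22*sqrt(14)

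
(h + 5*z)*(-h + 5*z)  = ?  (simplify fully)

Difference of squares with P = 5*z, Q = h.

-h^2 + 25*z^2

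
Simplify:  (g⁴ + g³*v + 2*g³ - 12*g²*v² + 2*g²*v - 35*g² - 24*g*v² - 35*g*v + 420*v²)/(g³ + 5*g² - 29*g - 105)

Factor: g⁴ + g³*v + 2*g³ - 12*g²*v² + 2*g²*v - 35*g² - 24*g*v² - 35*g*v + 420*v² = (g - 3*v)·(g - 5)·(g + 7)·(g + 4*v);  g³ + 5*g² - 29*g - 105 = (g + 3)·(g - 5)·(g + 7)
Cancel the common factors (g - 5), (g + 7).

(g² + g*v - 12*v²)/(g + 3)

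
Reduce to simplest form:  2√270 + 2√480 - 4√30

10*√30

2√270 = 6*√30; 2√480 = 8*√30; 4√30 = 4*√30
Combine: (6 + 8 - 4)·√30 = 10*√30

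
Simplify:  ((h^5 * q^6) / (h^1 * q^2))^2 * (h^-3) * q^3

h^5*q^11

Inside the bracket: h^4 * q^4
Raise to the power 2: h^8 * q^8
Multiply by (h^-3) * q^3: add exponents.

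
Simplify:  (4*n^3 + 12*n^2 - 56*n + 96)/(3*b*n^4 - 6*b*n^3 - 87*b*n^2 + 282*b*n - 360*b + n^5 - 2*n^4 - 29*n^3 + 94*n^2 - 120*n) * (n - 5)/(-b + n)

Factor: 4*n^3 + 12*n^2 - 56*n + 96 = 4*(n + 6)*(n^2 - 3*n + 4);  3*b*n^4 - 6*b*n^3 - 87*b*n^2 + 282*b*n - 360*b + n^5 - 2*n^4 - 29*n^3 + 94*n^2 - 120*n = (3*b + n)*(n^2 - 3*n + 4)*(n - 5)*(n + 6)
Cancel the common factors (n^2 - 3*n + 4), (n - 5), (n + 6).

-4/(3*b^2 - 2*b*n - n^2)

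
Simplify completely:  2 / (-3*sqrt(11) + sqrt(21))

Multiply numerator and denominator by sqrt(21) + 3*sqrt(11).
Denominator becomes -78; numerator becomes 2*sqrt(21) + 6*sqrt(11).

(-3*sqrt(11) - sqrt(21))/39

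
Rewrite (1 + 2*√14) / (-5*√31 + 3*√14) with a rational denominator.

Multiply numerator and denominator by 3*√14 + 5*√31.
Denominator becomes -649; numerator becomes 3*√14 + 5*√31 + 84 + 10*√434.

(-10*√434 - 84 - 5*√31 - 3*√14)/649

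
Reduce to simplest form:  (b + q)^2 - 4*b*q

(b - q)^2

Expanding gives b^2 - 2*b*q + q^2, a perfect square.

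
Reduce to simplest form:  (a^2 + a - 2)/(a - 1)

Factor: a^2 + a - 2 = (a - 1)*(a + 2)
Cancel the common factor (a - 1).

a + 2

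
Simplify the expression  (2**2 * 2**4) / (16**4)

2**(-10)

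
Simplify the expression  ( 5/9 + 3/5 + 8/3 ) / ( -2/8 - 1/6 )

Numerator: 5/9 + 3/5 + 8/3 = 172/45
Denominator: -2/8 - 1/6 = -5/12
Divide: (172/45) · (-12/5) = -688/75

-688/75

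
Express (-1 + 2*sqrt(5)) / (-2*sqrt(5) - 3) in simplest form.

Multiply numerator and denominator by -3 + 2*sqrt(5).
Denominator becomes -11; numerator becomes -8*sqrt(5) + 23.

(-23 + 8*sqrt(5))/11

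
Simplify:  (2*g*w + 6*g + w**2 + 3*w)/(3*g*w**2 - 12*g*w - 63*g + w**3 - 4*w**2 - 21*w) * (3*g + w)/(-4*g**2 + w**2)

1/(-2*g*w + 14*g + w**2 - 7*w)

Factor: 2*g*w + 6*g + w**2 + 3*w = (w + 3)*(2*g + w);  3*g*w**2 - 12*g*w - 63*g + w**3 - 4*w**2 - 21*w = (w + 3)*(3*g + w)*(w - 7);  -4*g**2 + w**2 = (2*g + w)*(-2*g + w)
Cancel the common factors (3*g + w), (2*g + w), (w + 3).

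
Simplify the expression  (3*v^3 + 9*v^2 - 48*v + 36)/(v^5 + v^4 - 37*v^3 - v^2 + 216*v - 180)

3/(v^2 - 2*v - 15)

Factor: 3*v^3 + 9*v^2 - 48*v + 36 = 3*(v + 6)*(v - 2)*(v - 1);  v^5 + v^4 - 37*v^3 - v^2 + 216*v - 180 = (v - 1)*(v - 2)*(v + 6)*(v + 3)*(v - 5)
Cancel the common factors (v + 6), (v - 1), (v - 2).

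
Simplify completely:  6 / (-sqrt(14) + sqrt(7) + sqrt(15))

Group as (sqrt(7) + sqrt(15)) - sqrt(14); multiply by (sqrt(7) + sqrt(15)) + sqrt(14), then rationalise the remaining surd.

(-12*sqrt(14) + 9*sqrt(15) + 33*sqrt(7) + 21*sqrt(30))/89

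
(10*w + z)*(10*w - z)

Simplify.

Product of conjugates: (P+Q)(P-Q) = P^2 - Q^2.

100*w^2 - z^2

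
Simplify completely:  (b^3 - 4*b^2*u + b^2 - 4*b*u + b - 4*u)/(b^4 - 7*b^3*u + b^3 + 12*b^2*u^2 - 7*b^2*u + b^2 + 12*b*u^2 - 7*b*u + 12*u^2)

-1/(-b + 3*u)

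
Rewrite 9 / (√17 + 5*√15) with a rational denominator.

Multiply numerator and denominator by -√17 + 5*√15.
Denominator becomes 358; numerator becomes -9*√17 + 45*√15.

(-9*√17 + 45*√15)/358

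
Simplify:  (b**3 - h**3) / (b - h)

Apply the difference-of-cubes factorisation and cancel (b - h).

b**2 + b*h + h**2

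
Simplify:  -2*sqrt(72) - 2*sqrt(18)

-18*sqrt(2)

2*sqrt(72) = 12*sqrt(2); 2*sqrt(18) = 6*sqrt(2)
Combine: (-12 - 6)·sqrt(2) = -18*sqrt(2)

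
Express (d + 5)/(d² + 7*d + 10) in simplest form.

Factor: d² + 7*d + 10 = (d + 5)·(d + 2)
Cancel the common factor (d + 5).

1/(d + 2)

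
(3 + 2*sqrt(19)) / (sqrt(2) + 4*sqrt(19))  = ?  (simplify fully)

Multiply numerator and denominator by -sqrt(2) + 4*sqrt(19).
Denominator becomes 302; numerator becomes -2*sqrt(38) - 3*sqrt(2) + 12*sqrt(19) + 152.

(-2*sqrt(38) - 3*sqrt(2) + 12*sqrt(19) + 152)/302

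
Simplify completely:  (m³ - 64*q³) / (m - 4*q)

Factor as (a-b)(a^2+ab+b^2) with a=m, b=(4*q).

m² + 4*m*q + 16*q²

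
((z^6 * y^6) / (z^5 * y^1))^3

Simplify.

Inside the bracket: z^1 * y^5
Raise to the power 3: z^3 * y^15

y^15*z^3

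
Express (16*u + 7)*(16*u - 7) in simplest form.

256*u^2 - 49

(16*u)^2 - (7)^2 = 256*u^2 - 49.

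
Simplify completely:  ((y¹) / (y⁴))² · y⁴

Inside the bracket: (y^-3)
Raise to the power 2: (y^-6)
Multiply by y⁴: add exponents.

y^(-2)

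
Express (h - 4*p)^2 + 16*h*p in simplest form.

After expansion: h^2 + 8*h*p + 16*p^2 — a perfect-square trinomial.

(h + 4*p)^2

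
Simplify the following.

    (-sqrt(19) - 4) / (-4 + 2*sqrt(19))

(-9 - 2*sqrt(19))/10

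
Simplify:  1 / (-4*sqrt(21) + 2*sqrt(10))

Multiply numerator and denominator by 2*sqrt(10) + 4*sqrt(21).
Denominator becomes -296; numerator becomes 2*sqrt(10) + 4*sqrt(21).

(-2*sqrt(21) - sqrt(10))/148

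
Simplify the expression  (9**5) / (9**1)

3**8

9**5 = 3**10; 9**1 = 3**2
Combine exponents: 3**8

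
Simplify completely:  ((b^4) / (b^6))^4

Inside the bracket: (b^-2)
Raise to the power 4: (b^-8)

b^(-8)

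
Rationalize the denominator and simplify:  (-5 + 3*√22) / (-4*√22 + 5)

(-239 + 5*√22)/327

Multiply numerator and denominator by 5 + 4*√22.
Denominator becomes -327; numerator becomes -5*√22 + 239.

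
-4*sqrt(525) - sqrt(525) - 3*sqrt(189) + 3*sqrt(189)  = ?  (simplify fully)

-25*sqrt(21)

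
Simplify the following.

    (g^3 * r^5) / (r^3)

g^3*r^2

Quotient: g^3 * r^2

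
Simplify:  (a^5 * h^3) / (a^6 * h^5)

1/(a*h^2)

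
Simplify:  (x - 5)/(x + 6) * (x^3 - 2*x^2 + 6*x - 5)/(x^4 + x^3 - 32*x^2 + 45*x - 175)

(x - 1)/(x^2 + 13*x + 42)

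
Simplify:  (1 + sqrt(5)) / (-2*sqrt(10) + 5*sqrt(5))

Multiply numerator and denominator by 2*sqrt(10) + 5*sqrt(5).
Denominator becomes 85; numerator becomes 2*sqrt(10) + 5*sqrt(5) + 10*sqrt(2) + 25.

(2*sqrt(10) + 5*sqrt(5) + 10*sqrt(2) + 25)/85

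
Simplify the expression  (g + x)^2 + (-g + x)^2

2*g^2 + 2*x^2

Only the even-power cross terms survive.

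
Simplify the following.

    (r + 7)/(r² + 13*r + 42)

Factor: r² + 13*r + 42 = (r + 6)·(r + 7)
Cancel the common factor (r + 7).

1/(r + 6)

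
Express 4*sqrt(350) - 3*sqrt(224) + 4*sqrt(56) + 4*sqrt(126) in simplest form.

28*sqrt(14)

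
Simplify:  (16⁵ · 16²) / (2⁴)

2^24

16⁵ = 2^20; 16² = 2^8; 2⁴ = 2^4
Combine exponents: 2^24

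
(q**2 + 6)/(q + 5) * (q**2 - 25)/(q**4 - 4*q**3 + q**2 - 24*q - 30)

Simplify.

Factor: q**2 - 25 = (q - 5)*(q + 5);  q**4 - 4*q**3 + q**2 - 24*q - 30 = (q**2 + 6)*(q - 5)*(q + 1)
Cancel the common factors (q**2 + 6), (q + 5), (q - 5).

1/(q + 1)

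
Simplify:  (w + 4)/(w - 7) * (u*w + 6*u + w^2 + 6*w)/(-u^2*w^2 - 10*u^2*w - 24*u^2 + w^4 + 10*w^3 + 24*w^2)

Factor: u*w + 6*u + w^2 + 6*w = (u + w)*(w + 6);  -u^2*w^2 - 10*u^2*w - 24*u^2 + w^4 + 10*w^3 + 24*w^2 = (w + 6)*(w + 4)*(u + w)*(-u + w)
Cancel the common factors (w + 4), (u + w), (w + 6).

-1/(u*w - 7*u - w^2 + 7*w)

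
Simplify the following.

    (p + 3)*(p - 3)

p^2 - 9

(p)^2 - (3)^2 = p^2 - 9.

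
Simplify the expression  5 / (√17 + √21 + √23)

(-10*√8211 + 75*√23 + 95*√21 + 135*√17)/1203

Group as (√17 + √23) + √21; multiply by (√17 + √23) - √21, then rationalise the remaining surd.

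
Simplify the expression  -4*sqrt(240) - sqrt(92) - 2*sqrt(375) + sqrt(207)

4*sqrt(240) = 16*sqrt(15); sqrt(92) = 2*sqrt(23); 2*sqrt(375) = 10*sqrt(15); sqrt(207) = 3*sqrt(23)

-26*sqrt(15) + sqrt(23)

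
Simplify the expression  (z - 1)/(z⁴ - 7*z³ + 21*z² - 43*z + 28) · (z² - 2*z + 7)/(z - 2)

Factor: z⁴ - 7*z³ + 21*z² - 43*z + 28 = (z² - 2*z + 7)·(z - 4)·(z - 1)
Cancel the common factors (z² - 2*z + 7), (z - 1).

1/(z² - 6*z + 8)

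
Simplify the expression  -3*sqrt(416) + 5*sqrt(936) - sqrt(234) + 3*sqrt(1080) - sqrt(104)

13*sqrt(26) + 18*sqrt(30)

3*sqrt(416) = 12*sqrt(26); 5*sqrt(936) = 30*sqrt(26); sqrt(234) = 3*sqrt(26); 3*sqrt(1080) = 18*sqrt(30); sqrt(104) = 2*sqrt(26)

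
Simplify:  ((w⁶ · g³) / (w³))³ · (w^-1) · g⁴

Inside the bracket: w³ · g³
Raise to the power 3: w⁹ · g⁹
Multiply by (w^-1) · g⁴: add exponents.

g^13*w⁸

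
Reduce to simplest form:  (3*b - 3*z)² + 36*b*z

Expanding gives 9*b² + 18*b*z + 9*z², a perfect square.

9*(b + z)²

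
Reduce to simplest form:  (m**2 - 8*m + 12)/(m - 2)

Factor: m**2 - 8*m + 12 = (m - 6)*(m - 2)
Cancel the common factor (m - 2).

m - 6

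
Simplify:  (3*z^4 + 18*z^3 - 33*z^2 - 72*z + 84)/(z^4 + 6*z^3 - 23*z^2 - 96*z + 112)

Factor: 3*z^4 + 18*z^3 - 33*z^2 - 72*z + 84 = 3*(z - 1)*(z + 2)*(z - 2)*(z + 7);  z^4 + 6*z^3 - 23*z^2 - 96*z + 112 = (z + 7)*(z - 4)*(z + 4)*(z - 1)
Cancel the common factors (z - 1), (z + 7).

(3*z^2 - 12)/(z^2 - 16)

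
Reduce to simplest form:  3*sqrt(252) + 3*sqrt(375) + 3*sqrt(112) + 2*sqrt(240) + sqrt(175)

23*sqrt(15) + 35*sqrt(7)

3*sqrt(252) = 18*sqrt(7); 3*sqrt(375) = 15*sqrt(15); 3*sqrt(112) = 12*sqrt(7); 2*sqrt(240) = 8*sqrt(15); sqrt(175) = 5*sqrt(7)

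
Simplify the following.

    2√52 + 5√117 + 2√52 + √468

2√52 = 4*√13; 5√117 = 15*√13; 2√52 = 4*√13; √468 = 6*√13

29*√13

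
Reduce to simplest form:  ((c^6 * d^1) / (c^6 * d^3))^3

Inside the bracket: (d^-2)
Raise to the power 3: (d^-6)

d^(-6)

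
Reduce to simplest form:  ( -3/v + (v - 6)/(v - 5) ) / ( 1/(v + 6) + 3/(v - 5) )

(v^3 - 3*v^2 - 39*v + 90)/(4*v^2 + 13*v)

Numerator: -3/v + (v - 6)/(v - 5) = (v^2 - 9*v + 15)/(v^2 - 5*v)
Denominator: 1/(v + 6) + 3/(v - 5) = (4*v + 13)/(v^2 + v - 30)
Divide: ((v^2 - 9*v + 15)/(v^2 - 5*v)) · ((v^2 + v - 30)/(4*v + 13)) = (v^3 - 3*v^2 - 39*v + 90)/(4*v^2 + 13*v)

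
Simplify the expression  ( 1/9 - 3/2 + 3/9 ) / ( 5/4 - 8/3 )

Numerator: 1/9 - 3/2 + 3/9 = -19/18
Denominator: 5/4 - 8/3 = -17/12
Divide: (-19/18) · (-12/17) = 38/51

38/51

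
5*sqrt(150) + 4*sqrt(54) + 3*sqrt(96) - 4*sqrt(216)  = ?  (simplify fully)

25*sqrt(6)

5*sqrt(150) = 25*sqrt(6); 4*sqrt(54) = 12*sqrt(6); 3*sqrt(96) = 12*sqrt(6); 4*sqrt(216) = 24*sqrt(6)
Combine: (25 + 12 + 12 - 24)·sqrt(6) = 25*sqrt(6)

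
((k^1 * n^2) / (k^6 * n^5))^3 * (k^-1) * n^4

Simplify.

Inside the bracket: (k^-5) * (n^-3)
Raise to the power 3: (k^-15) * (n^-9)
Multiply by (k^-1) * n^4: add exponents.

1/(k^16*n^5)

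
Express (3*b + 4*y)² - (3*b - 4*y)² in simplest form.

48*b*y

Write as f((3*b),(4*y)) - f((3*b),-(4*y)) and expand.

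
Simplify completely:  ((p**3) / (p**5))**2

Inside the bracket: (p**-2)
Raise to the power 2: (p**-4)

p**(-4)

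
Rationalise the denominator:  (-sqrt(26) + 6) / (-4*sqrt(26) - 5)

(-29*sqrt(26) + 134)/391

Multiply numerator and denominator by -5 + 4*sqrt(26).
Denominator becomes -391; numerator becomes -134 + 29*sqrt(26).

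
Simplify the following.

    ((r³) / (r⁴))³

Inside the bracket: (r^-1)
Raise to the power 3: (r^-3)

r^(-3)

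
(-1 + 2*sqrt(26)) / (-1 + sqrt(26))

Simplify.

(sqrt(26) + 51)/25

Multiply numerator and denominator by -sqrt(26) - 1.
Denominator becomes -25; numerator becomes -51 - sqrt(26).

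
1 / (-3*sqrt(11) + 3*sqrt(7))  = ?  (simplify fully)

(-sqrt(11) - sqrt(7))/12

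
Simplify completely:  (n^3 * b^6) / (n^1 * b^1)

b^5*n^2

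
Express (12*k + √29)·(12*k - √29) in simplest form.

144*k² - 29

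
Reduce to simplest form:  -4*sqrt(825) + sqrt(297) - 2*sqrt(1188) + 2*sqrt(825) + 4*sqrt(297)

-7*sqrt(33)

4*sqrt(825) = 20*sqrt(33); sqrt(297) = 3*sqrt(33); 2*sqrt(1188) = 12*sqrt(33); 2*sqrt(825) = 10*sqrt(33); 4*sqrt(297) = 12*sqrt(33)
Combine: (-20 + 3 - 12 + 10 + 12)·sqrt(33) = -7*sqrt(33)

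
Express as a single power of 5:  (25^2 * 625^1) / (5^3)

5^5

25^2 = 5^4; 625^1 = 5^4; 5^3 = 5^3
Combine exponents: 5^5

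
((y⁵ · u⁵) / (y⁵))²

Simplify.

Inside the bracket: u⁵
Raise to the power 2: u^10

u^10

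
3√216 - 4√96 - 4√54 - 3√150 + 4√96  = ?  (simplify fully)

3√216 = 18*√6; 4√96 = 16*√6; 4√54 = 12*√6; 3√150 = 15*√6; 4√96 = 16*√6
Combine: (18 - 16 - 12 - 15 + 16)·√6 = -9*√6

-9*√6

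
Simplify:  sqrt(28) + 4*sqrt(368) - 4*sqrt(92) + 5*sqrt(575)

2*sqrt(7) + 33*sqrt(23)

sqrt(28) = 2*sqrt(7); 4*sqrt(368) = 16*sqrt(23); 4*sqrt(92) = 8*sqrt(23); 5*sqrt(575) = 25*sqrt(23)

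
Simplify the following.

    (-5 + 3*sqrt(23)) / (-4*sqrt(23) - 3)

Multiply numerator and denominator by -3 + 4*sqrt(23).
Denominator becomes -359; numerator becomes -29*sqrt(23) + 291.

(-291 + 29*sqrt(23))/359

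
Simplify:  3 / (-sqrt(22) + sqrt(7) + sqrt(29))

(-21*sqrt(22) + 66*sqrt(7) + 3*sqrt(4466))/308

Group as (sqrt(7) + sqrt(29)) - sqrt(22); multiply by (sqrt(7) + sqrt(29)) + sqrt(22), then rationalise the remaining surd.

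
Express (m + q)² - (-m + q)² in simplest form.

Binomially expand both and collect terms in q, m.

4*m*q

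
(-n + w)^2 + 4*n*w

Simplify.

(n + w)^2

Expanding gives n^2 + 2*n*w + w^2, a perfect square.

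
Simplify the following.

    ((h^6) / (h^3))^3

h^9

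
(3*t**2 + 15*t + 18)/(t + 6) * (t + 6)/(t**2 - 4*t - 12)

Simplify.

(3*t + 9)/(t - 6)

Factor: 3*t**2 + 15*t + 18 = 3*(t + 3)*(t + 2);  t**2 - 4*t - 12 = (t - 6)*(t + 2)
Cancel the common factors (t + 2), (t + 6).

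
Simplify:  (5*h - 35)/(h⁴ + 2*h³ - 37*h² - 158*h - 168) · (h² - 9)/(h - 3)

Factor: 5*h - 35 = 5·(h - 7);  h⁴ + 2*h³ - 37*h² - 158*h - 168 = (h - 7)·(h + 3)·(h + 4)·(h + 2);  h² - 9 = (h + 3)·(h - 3)
Cancel the common factors (h - 3), (h - 7), (h + 3).

5/(h² + 6*h + 8)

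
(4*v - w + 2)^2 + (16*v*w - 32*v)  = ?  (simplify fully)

(4*v + w - 2)^2

Expand the square and combine the (16*v*w - 32*v) term.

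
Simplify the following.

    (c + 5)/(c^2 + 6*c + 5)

1/(c + 1)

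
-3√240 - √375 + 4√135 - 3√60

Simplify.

-11*√15

3√240 = 12*√15; √375 = 5*√15; 4√135 = 12*√15; 3√60 = 6*√15
Combine: (-12 - 5 + 12 - 6)·√15 = -11*√15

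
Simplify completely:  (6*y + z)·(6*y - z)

36*y² - z²

Difference of squares with P = 6*y, Q = z.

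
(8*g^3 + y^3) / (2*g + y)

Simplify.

4*g^2 - 2*g*y + y^2

Apply the sum-of-cubes factorisation and cancel (2*g + y).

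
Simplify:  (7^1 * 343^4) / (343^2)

7^7

7^1 = 7^1; 343^4 = 7^12; 343^2 = 7^6
Combine exponents: 7^7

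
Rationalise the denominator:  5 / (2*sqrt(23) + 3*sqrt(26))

Multiply numerator and denominator by -3*sqrt(26) + 2*sqrt(23).
Denominator becomes -142; numerator becomes -15*sqrt(26) + 10*sqrt(23).

(-10*sqrt(23) + 15*sqrt(26))/142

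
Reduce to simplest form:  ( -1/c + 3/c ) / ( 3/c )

Numerator: -1/c + 3/c = 2/c
Denominator: 3/c = 3/c
Divide: (2/c) · (c/3) = 2/3

2/3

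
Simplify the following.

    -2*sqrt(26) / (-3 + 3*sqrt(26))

(-52 - 2*sqrt(26))/75

Multiply numerator and denominator by -3*sqrt(26) - 3.
Denominator becomes -225; numerator becomes 6*sqrt(26) + 156.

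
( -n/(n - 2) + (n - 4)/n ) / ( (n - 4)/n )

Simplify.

(-6*n + 8)/(n^2 - 6*n + 8)

Numerator: -n/(n - 2) + (n - 4)/n = (-6*n + 8)/(n^2 - 2*n)
Denominator: (n - 4)/n = (n - 4)/n
Divide: ((-6*n + 8)/(n^2 - 2*n)) · (n/(n - 4)) = (-6*n + 8)/(n^2 - 6*n + 8)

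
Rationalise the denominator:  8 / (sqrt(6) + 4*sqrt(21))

(-4*sqrt(6) + 16*sqrt(21))/165

Multiply numerator and denominator by -4*sqrt(21) + sqrt(6).
Denominator becomes -330; numerator becomes -32*sqrt(21) + 8*sqrt(6).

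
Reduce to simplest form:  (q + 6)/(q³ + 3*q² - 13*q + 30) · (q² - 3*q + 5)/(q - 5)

Factor: q³ + 3*q² - 13*q + 30 = (q² - 3*q + 5)·(q + 6)
Cancel the common factors (q² - 3*q + 5), (q + 6).

1/(q - 5)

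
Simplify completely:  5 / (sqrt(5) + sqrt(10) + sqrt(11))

(-25*sqrt(22) + 10*sqrt(11) + 15*sqrt(10) + 40*sqrt(5))/92

Group as (sqrt(10) + sqrt(11)) + sqrt(5); multiply by (sqrt(10) + sqrt(11)) - sqrt(5), then rationalise the remaining surd.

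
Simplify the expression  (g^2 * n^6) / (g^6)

Quotient: (g^-4) * n^6

n^6/g^4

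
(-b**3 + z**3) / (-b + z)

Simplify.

b**2 + b*z + z**2

Factor as (a-b)(a**2+ab+b**2) with a=z, b=b.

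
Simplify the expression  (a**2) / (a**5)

Quotient: (a**-3)

a**(-3)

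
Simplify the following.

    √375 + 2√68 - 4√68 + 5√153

5*√15 + 11*√17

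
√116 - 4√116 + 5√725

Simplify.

19*√29

√116 = 2*√29; 4√116 = 8*√29; 5√725 = 25*√29
Combine: (2 - 8 + 25)·√29 = 19*√29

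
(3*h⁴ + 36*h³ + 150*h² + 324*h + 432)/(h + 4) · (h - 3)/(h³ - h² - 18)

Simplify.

3*h + 18

Factor: 3*h⁴ + 36*h³ + 150*h² + 324*h + 432 = 3·(h + 6)·(h² + 2*h + 6)·(h + 4);  h³ - h² - 18 = (h² + 2*h + 6)·(h - 3)
Cancel the common factors (h² + 2*h + 6), (h + 4), (h - 3).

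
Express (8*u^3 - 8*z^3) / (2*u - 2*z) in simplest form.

4*u^2 + 4*u*z + 4*z^2

Apply the difference-of-cubes factorisation and cancel (2*u - 2*z).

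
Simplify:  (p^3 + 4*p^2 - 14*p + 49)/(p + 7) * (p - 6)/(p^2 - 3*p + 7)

p - 6

Factor: p^3 + 4*p^2 - 14*p + 49 = (p^2 - 3*p + 7)*(p + 7)
Cancel the common factors (p^2 - 3*p + 7), (p + 7).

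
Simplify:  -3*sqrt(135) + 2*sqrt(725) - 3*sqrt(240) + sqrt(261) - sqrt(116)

3*sqrt(135) = 9*sqrt(15); 2*sqrt(725) = 10*sqrt(29); 3*sqrt(240) = 12*sqrt(15); sqrt(261) = 3*sqrt(29); sqrt(116) = 2*sqrt(29)

-21*sqrt(15) + 11*sqrt(29)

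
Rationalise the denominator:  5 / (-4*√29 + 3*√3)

(-20*√29 - 15*√3)/437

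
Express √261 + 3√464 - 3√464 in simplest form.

√261 = 3*√29; 3√464 = 12*√29; 3√464 = 12*√29
Combine: (3 + 12 - 12)·√29 = 3*√29

3*√29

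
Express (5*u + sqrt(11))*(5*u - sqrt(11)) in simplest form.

25*u^2 - 11

Product of conjugates: (P+Q)(P-Q) = P^2 - Q^2.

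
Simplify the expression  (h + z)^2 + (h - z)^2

2*h^2 + 2*z^2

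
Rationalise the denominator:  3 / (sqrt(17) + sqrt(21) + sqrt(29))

(-2*sqrt(10353) + 9*sqrt(29) + 25*sqrt(21) + 33*sqrt(17))/449

Group as (sqrt(17) + sqrt(21)) + sqrt(29); multiply by (sqrt(17) + sqrt(21)) - sqrt(29), then rationalise the remaining surd.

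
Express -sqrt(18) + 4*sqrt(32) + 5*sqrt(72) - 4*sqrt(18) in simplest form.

31*sqrt(2)

sqrt(18) = 3*sqrt(2); 4*sqrt(32) = 16*sqrt(2); 5*sqrt(72) = 30*sqrt(2); 4*sqrt(18) = 12*sqrt(2)
Combine: (-3 + 16 + 30 - 12)·sqrt(2) = 31*sqrt(2)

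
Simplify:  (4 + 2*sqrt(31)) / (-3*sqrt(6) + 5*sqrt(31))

Multiply numerator and denominator by 3*sqrt(6) + 5*sqrt(31).
Denominator becomes 721; numerator becomes 12*sqrt(6) + 6*sqrt(186) + 20*sqrt(31) + 310.

(12*sqrt(6) + 6*sqrt(186) + 20*sqrt(31) + 310)/721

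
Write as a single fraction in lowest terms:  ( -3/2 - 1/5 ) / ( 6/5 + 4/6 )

Numerator: -3/2 - 1/5 = -17/10
Denominator: 6/5 + 4/6 = 28/15
Divide: (-17/10) · (15/28) = -51/56

-51/56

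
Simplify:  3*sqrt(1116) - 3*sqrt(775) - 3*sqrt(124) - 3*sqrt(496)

3*sqrt(1116) = 18*sqrt(31); 3*sqrt(775) = 15*sqrt(31); 3*sqrt(124) = 6*sqrt(31); 3*sqrt(496) = 12*sqrt(31)
Combine: (18 - 15 - 6 - 12)·sqrt(31) = -15*sqrt(31)

-15*sqrt(31)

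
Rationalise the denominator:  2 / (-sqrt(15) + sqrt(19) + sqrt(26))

Group as (sqrt(19) + sqrt(26)) - sqrt(15); multiply by (sqrt(19) + sqrt(26)) + sqrt(15), then rationalise the remaining surd.

(-15*sqrt(15) + 4*sqrt(26) + 11*sqrt(19) + sqrt(7410))/269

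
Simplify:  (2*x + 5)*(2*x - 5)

(2*x)**2 - (5)**2 = 4*x**2 - 25.

4*x**2 - 25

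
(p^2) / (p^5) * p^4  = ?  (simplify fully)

Quotient: (p^-3)
Multiply by p^4: add exponents.

p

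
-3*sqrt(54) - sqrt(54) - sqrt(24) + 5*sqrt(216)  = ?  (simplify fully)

3*sqrt(54) = 9*sqrt(6); sqrt(54) = 3*sqrt(6); sqrt(24) = 2*sqrt(6); 5*sqrt(216) = 30*sqrt(6)
Combine: (-9 - 3 - 2 + 30)·sqrt(6) = 16*sqrt(6)

16*sqrt(6)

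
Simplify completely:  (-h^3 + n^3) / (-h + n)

h^2 + h*n + n^2

n^3 - h^3 = (-h + n)(h^2 + h*n + n^2).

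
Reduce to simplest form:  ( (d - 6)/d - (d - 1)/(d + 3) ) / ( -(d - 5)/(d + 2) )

Numerator: (d - 6)/d - (d - 1)/(d + 3) = (-2*d - 18)/(d^2 + 3*d)
Denominator: -(d - 5)/(d + 2) = (-d + 5)/(d + 2)
Divide: ((-2*d - 18)/(d^2 + 3*d)) · ((d + 2)/(-d + 5)) = (2*d^2 + 22*d + 36)/(d^3 - 2*d^2 - 15*d)

(2*d^2 + 22*d + 36)/(d^3 - 2*d^2 - 15*d)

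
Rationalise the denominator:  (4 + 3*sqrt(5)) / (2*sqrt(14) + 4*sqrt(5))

Multiply numerator and denominator by -2*sqrt(14) + 4*sqrt(5).
Denominator becomes 24; numerator becomes -6*sqrt(70) - 8*sqrt(14) + 16*sqrt(5) + 60.

(-3*sqrt(70) - 4*sqrt(14) + 8*sqrt(5) + 30)/12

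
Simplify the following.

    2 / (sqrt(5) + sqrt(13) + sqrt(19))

(-4*sqrt(1235) - 2*sqrt(19) + 22*sqrt(13) + 54*sqrt(5))/259

Group as (sqrt(5) + sqrt(19)) + sqrt(13); multiply by (sqrt(5) + sqrt(19)) - sqrt(13), then rationalise the remaining surd.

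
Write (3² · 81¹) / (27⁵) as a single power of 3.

3^(-9)

3² = 3^2; 81¹ = 3^4; 27⁵ = 3^15
Combine exponents: 3^(-9)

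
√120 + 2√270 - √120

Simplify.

√120 = 2*√30; 2√270 = 6*√30; √120 = 2*√30
Combine: (2 + 6 - 2)·√30 = 6*√30

6*√30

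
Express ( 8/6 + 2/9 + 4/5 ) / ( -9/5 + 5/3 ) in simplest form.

-53/3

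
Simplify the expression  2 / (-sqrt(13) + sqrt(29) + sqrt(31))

Group as (sqrt(29) + sqrt(31)) - sqrt(13); multiply by (sqrt(29) + sqrt(31)) + sqrt(13), then rationalise the remaining surd.

(-94*sqrt(13) + 22*sqrt(31) + 30*sqrt(29) + 4*sqrt(11687))/1387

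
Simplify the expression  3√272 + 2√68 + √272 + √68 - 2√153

16*√17

3√272 = 12*√17; 2√68 = 4*√17; √272 = 4*√17; √68 = 2*√17; 2√153 = 6*√17
Combine: (12 + 4 + 4 + 2 - 6)·√17 = 16*√17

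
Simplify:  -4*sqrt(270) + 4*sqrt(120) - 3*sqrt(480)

-16*sqrt(30)

4*sqrt(270) = 12*sqrt(30); 4*sqrt(120) = 8*sqrt(30); 3*sqrt(480) = 12*sqrt(30)
Combine: (-12 + 8 - 12)·sqrt(30) = -16*sqrt(30)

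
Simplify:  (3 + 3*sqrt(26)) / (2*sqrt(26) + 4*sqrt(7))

(-78 - 3*sqrt(26) + 6*sqrt(7) + 6*sqrt(182))/4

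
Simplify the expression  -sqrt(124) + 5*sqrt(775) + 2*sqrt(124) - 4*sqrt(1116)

3*sqrt(31)

sqrt(124) = 2*sqrt(31); 5*sqrt(775) = 25*sqrt(31); 2*sqrt(124) = 4*sqrt(31); 4*sqrt(1116) = 24*sqrt(31)
Combine: (-2 + 25 + 4 - 24)·sqrt(31) = 3*sqrt(31)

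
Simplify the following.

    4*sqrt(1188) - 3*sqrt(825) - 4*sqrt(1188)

4*sqrt(1188) = 24*sqrt(33); 3*sqrt(825) = 15*sqrt(33); 4*sqrt(1188) = 24*sqrt(33)
Combine: (24 - 15 - 24)·sqrt(33) = -15*sqrt(33)

-15*sqrt(33)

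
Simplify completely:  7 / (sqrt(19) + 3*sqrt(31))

(-7*sqrt(19) + 21*sqrt(31))/260

Multiply numerator and denominator by -3*sqrt(31) + sqrt(19).
Denominator becomes -260; numerator becomes -21*sqrt(31) + 7*sqrt(19).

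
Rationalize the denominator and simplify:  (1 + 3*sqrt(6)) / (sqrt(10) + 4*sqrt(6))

Multiply numerator and denominator by -sqrt(10) + 4*sqrt(6).
Denominator becomes 86; numerator becomes -6*sqrt(15) - sqrt(10) + 4*sqrt(6) + 72.

(-6*sqrt(15) - sqrt(10) + 4*sqrt(6) + 72)/86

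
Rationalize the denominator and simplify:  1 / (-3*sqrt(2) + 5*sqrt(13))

(3*sqrt(2) + 5*sqrt(13))/307

Multiply numerator and denominator by 3*sqrt(2) + 5*sqrt(13).
Denominator becomes 307; numerator becomes 3*sqrt(2) + 5*sqrt(13).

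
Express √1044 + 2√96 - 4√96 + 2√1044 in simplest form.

-8*√6 + 18*√29

√1044 = 6*√29; 2√96 = 8*√6; 4√96 = 16*√6; 2√1044 = 12*√29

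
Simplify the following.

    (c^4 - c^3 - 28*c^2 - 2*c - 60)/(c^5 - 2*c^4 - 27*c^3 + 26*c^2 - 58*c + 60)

1/(c - 1)

Factor: c^4 - c^3 - 28*c^2 - 2*c - 60 = (c + 5)*(c^2 + 2)*(c - 6);  c^5 - 2*c^4 - 27*c^3 + 26*c^2 - 58*c + 60 = (c^2 + 2)*(c - 1)*(c - 6)*(c + 5)
Cancel the common factors (c^2 + 2), (c + 5), (c - 6).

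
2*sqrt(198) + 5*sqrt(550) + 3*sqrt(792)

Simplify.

49*sqrt(22)

2*sqrt(198) = 6*sqrt(22); 5*sqrt(550) = 25*sqrt(22); 3*sqrt(792) = 18*sqrt(22)
Combine: (6 + 25 + 18)·sqrt(22) = 49*sqrt(22)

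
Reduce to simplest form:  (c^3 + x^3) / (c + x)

Apply the sum-of-cubes factorisation and cancel (c + x).

c^2 - c*x + x^2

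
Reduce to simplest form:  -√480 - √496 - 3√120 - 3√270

√480 = 4*√30; √496 = 4*√31; 3√120 = 6*√30; 3√270 = 9*√30

-19*√30 - 4*√31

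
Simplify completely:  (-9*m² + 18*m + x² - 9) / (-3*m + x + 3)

-9*m² + 18*m + x² - 9 factors as (-3*m + x + 3)*(3*m + x - 3).

3*m + x - 3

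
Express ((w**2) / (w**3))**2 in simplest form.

w**(-2)

Inside the bracket: (w**-1)
Raise to the power 2: (w**-2)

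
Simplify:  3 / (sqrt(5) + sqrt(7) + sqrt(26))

Group as (sqrt(5) + sqrt(7)) + sqrt(26); multiply by (sqrt(5) + sqrt(7)) - sqrt(26), then rationalise the remaining surd.

(-36*sqrt(7) - 42*sqrt(5) + 3*sqrt(910) + 21*sqrt(26))/28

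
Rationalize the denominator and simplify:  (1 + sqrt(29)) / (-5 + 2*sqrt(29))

Multiply numerator and denominator by -2*sqrt(29) - 5.
Denominator becomes -91; numerator becomes -63 - 7*sqrt(29).

(sqrt(29) + 9)/13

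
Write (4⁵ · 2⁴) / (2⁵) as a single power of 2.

4⁵ = 2^10; 2⁴ = 2^4; 2⁵ = 2^5
Combine exponents: 2^9

2^9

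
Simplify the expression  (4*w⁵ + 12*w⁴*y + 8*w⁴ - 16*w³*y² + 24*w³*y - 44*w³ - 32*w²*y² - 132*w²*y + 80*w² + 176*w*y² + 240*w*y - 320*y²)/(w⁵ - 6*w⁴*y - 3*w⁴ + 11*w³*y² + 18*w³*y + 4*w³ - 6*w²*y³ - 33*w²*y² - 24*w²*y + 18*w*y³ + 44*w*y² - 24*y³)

(4*w² + 16*w*y + 20*w + 80*y)/(w² - 5*w*y + 6*y²)

Factor: 4*w⁵ + 12*w⁴*y + 8*w⁴ - 16*w³*y² + 24*w³*y - 44*w³ - 32*w²*y² - 132*w²*y + 80*w² + 176*w*y² + 240*w*y - 320*y² = 4·(w - y)·(w + 5)·(w + 4*y)·(w² - 3*w + 4);  w⁵ - 6*w⁴*y - 3*w⁴ + 11*w³*y² + 18*w³*y + 4*w³ - 6*w²*y³ - 33*w²*y² - 24*w²*y + 18*w*y³ + 44*w*y² - 24*y³ = (w - y)·(w - 2*y)·(w² - 3*w + 4)·(w - 3*y)
Cancel the common factors (w² - 3*w + 4), (w - y).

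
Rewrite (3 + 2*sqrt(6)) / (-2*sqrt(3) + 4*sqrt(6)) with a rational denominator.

(sqrt(3) + 2*sqrt(2) + 2*sqrt(6) + 8)/14

Multiply numerator and denominator by 2*sqrt(3) + 4*sqrt(6).
Denominator becomes 84; numerator becomes 6*sqrt(3) + 12*sqrt(2) + 12*sqrt(6) + 48.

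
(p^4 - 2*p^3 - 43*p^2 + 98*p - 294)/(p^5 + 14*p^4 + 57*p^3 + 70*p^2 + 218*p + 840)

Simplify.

(p - 7)/(p^2 + 9*p + 20)

Factor: p^4 - 2*p^3 - 43*p^2 + 98*p - 294 = (p^2 - 2*p + 6)*(p - 7)*(p + 7);  p^5 + 14*p^4 + 57*p^3 + 70*p^2 + 218*p + 840 = (p + 5)*(p^2 - 2*p + 6)*(p + 7)*(p + 4)
Cancel the common factors (p^2 - 2*p + 6), (p + 7).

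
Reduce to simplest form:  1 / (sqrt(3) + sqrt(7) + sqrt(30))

Group as (sqrt(3) + sqrt(30)) + sqrt(7); multiply by (sqrt(3) + sqrt(30)) - sqrt(7), then rationalise the remaining surd.

(-13*sqrt(7) - 17*sqrt(3) + 3*sqrt(70) + 10*sqrt(30))/158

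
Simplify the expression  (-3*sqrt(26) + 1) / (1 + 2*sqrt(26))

(-157 + 5*sqrt(26))/103

Multiply numerator and denominator by -2*sqrt(26) + 1.
Denominator becomes -103; numerator becomes -5*sqrt(26) + 157.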